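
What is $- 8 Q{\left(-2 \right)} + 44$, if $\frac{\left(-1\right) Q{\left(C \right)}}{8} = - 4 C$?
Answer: $556$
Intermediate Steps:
$Q{\left(C \right)} = 32 C$ ($Q{\left(C \right)} = - 8 \left(- 4 C\right) = 32 C$)
$- 8 Q{\left(-2 \right)} + 44 = - 8 \cdot 32 \left(-2\right) + 44 = \left(-8\right) \left(-64\right) + 44 = 512 + 44 = 556$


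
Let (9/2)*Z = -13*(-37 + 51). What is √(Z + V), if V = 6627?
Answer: √59279/3 ≈ 81.158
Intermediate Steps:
Z = -364/9 (Z = 2*(-13*(-37 + 51))/9 = 2*(-13*14)/9 = (2/9)*(-182) = -364/9 ≈ -40.444)
√(Z + V) = √(-364/9 + 6627) = √(59279/9) = √59279/3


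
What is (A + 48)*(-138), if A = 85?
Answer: -18354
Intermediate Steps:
(A + 48)*(-138) = (85 + 48)*(-138) = 133*(-138) = -18354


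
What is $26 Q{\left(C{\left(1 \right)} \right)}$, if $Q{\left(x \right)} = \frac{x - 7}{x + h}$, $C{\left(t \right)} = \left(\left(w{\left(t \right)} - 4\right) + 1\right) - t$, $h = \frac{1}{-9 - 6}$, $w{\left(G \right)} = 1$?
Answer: $\frac{1950}{23} \approx 84.783$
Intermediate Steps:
$h = - \frac{1}{15}$ ($h = \frac{1}{-15} = - \frac{1}{15} \approx -0.066667$)
$C{\left(t \right)} = -2 - t$ ($C{\left(t \right)} = \left(\left(1 - 4\right) + 1\right) - t = \left(-3 + 1\right) - t = -2 - t$)
$Q{\left(x \right)} = \frac{-7 + x}{- \frac{1}{15} + x}$ ($Q{\left(x \right)} = \frac{x - 7}{x - \frac{1}{15}} = \frac{-7 + x}{- \frac{1}{15} + x}$)
$26 Q{\left(C{\left(1 \right)} \right)} = 26 \frac{15 \left(-7 - 3\right)}{-1 + 15 \left(-2 - 1\right)} = 26 \frac{15 \left(-7 - 3\right)}{-1 + 15 \left(-3\right)} = 26 \cdot 15 \frac{1}{-1 - 45} \left(-10\right) = 26 \cdot 15 \frac{1}{-46} \left(-10\right) = 26 \cdot 15 \left(- \frac{1}{46}\right) \left(-10\right) = 26 \cdot \frac{75}{23} = \frac{1950}{23}$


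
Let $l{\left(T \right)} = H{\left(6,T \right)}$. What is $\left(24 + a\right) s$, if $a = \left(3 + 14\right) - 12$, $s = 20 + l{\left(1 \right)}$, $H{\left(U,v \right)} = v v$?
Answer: $609$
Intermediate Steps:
$H{\left(U,v \right)} = v^{2}$
$l{\left(T \right)} = T^{2}$
$s = 21$ ($s = 20 + 1^{2} = 20 + 1 = 21$)
$a = 5$ ($a = 17 - 12 = 5$)
$\left(24 + a\right) s = \left(24 + 5\right) 21 = 29 \cdot 21 = 609$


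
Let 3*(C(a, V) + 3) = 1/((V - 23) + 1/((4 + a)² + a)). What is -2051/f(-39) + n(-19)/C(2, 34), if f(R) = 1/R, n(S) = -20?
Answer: 298624077/3733 ≈ 79996.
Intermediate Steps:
C(a, V) = -3 + 1/(3*(-23 + V + 1/(a + (4 + a)²))) (C(a, V) = -3 + 1/(3*((V - 23) + 1/((4 + a)² + a))) = -3 + 1/(3*((-23 + V) + 1/(a + (4 + a)²))) = -3 + 1/(3*(-23 + V + 1/(a + (4 + a)²))))
-2051/f(-39) + n(-19)/C(2, 34) = -2051/(1/(-39)) - 20*3*(1 - 23*2 - 23*(4 + 2)² + 34*2 + 34*(4 + 2)²)/(-9 + 208*2 + 208*(4 + 2)² - 9*34*2 - 9*34*(4 + 2)²) = -2051/(-1/39) - 20*3*(1 - 46 - 23*6² + 68 + 34*6²)/(-9 + 416 + 208*6² - 612 - 9*34*6²) = -2051*(-39) - 20*3*(1 - 46 - 23*36 + 68 + 34*36)/(-9 + 416 + 208*36 - 612 - 9*34*36) = 79989 - 20*3*(1 - 46 - 828 + 68 + 1224)/(-9 + 416 + 7488 - 612 - 11016) = 79989 - 20/((⅓)*(-3733)/419) = 79989 - 20/((⅓)*(1/419)*(-3733)) = 79989 - 20/(-3733/1257) = 79989 - 20*(-1257/3733) = 79989 + 25140/3733 = 298624077/3733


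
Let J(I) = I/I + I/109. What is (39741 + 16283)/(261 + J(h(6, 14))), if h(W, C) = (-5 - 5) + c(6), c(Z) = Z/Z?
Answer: 6106616/28549 ≈ 213.90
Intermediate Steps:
c(Z) = 1
h(W, C) = -9 (h(W, C) = (-5 - 5) + 1 = -10 + 1 = -9)
J(I) = 1 + I/109 (J(I) = 1 + I*(1/109) = 1 + I/109)
(39741 + 16283)/(261 + J(h(6, 14))) = (39741 + 16283)/(261 + (1 + (1/109)*(-9))) = 56024/(261 + (1 - 9/109)) = 56024/(261 + 100/109) = 56024/(28549/109) = 56024*(109/28549) = 6106616/28549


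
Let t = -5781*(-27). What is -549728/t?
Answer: -13408/3807 ≈ -3.5219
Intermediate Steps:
t = 156087
-549728/t = -549728/156087 = -549728*1/156087 = -13408/3807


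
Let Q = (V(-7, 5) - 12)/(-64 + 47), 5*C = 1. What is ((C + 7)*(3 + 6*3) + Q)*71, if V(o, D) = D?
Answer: 914977/85 ≈ 10764.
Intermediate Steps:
C = ⅕ (C = (⅕)*1 = ⅕ ≈ 0.20000)
Q = 7/17 (Q = (5 - 12)/(-64 + 47) = -7/(-17) = -7*(-1/17) = 7/17 ≈ 0.41176)
((C + 7)*(3 + 6*3) + Q)*71 = ((⅕ + 7)*(3 + 6*3) + 7/17)*71 = (36*(3 + 18)/5 + 7/17)*71 = ((36/5)*21 + 7/17)*71 = (756/5 + 7/17)*71 = (12887/85)*71 = 914977/85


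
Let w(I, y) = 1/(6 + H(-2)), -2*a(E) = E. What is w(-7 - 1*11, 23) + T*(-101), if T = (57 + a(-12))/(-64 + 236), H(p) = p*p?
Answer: -31729/860 ≈ -36.894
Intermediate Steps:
H(p) = p**2
a(E) = -E/2
T = 63/172 (T = (57 - 1/2*(-12))/(-64 + 236) = (57 + 6)/172 = 63*(1/172) = 63/172 ≈ 0.36628)
w(I, y) = 1/10 (w(I, y) = 1/(6 + (-2)**2) = 1/(6 + 4) = 1/10)
w(-7 - 1*11, 23) + T*(-101) = 1/10 + (63/172)*(-101) = 1/10 - 6363/172 = -31729/860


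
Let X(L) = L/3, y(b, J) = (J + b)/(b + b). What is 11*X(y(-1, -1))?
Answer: 11/3 ≈ 3.6667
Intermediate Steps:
y(b, J) = (J + b)/(2*b) (y(b, J) = (J + b)/((2*b)) = (J + b)*(1/(2*b)) = (J + b)/(2*b))
X(L) = L/3 (X(L) = L*(⅓) = L/3)
11*X(y(-1, -1)) = 11*(((½)*(-1 - 1)/(-1))/3) = 11*(((½)*(-1)*(-2))/3) = 11*((⅓)*1) = 11*(⅓) = 11/3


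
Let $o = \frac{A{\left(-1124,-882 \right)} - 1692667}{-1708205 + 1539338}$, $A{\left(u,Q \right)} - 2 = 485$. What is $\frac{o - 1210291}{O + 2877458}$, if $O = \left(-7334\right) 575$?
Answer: $\frac{22708502013}{25134764696} \approx 0.90347$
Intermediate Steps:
$O = -4217050$
$A{\left(u,Q \right)} = 487$ ($A{\left(u,Q \right)} = 2 + 485 = 487$)
$o = \frac{188020}{18763}$ ($o = \frac{487 - 1692667}{-1708205 + 1539338} = - \frac{1692180}{-168867} = \left(-1692180\right) \left(- \frac{1}{168867}\right) = \frac{188020}{18763} \approx 10.021$)
$\frac{o - 1210291}{O + 2877458} = \frac{\frac{188020}{18763} - 1210291}{-4217050 + 2877458} = - \frac{22708502013}{18763 \left(-1339592\right)} = \left(- \frac{22708502013}{18763}\right) \left(- \frac{1}{1339592}\right) = \frac{22708502013}{25134764696}$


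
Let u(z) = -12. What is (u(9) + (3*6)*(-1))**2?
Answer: 900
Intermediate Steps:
(u(9) + (3*6)*(-1))**2 = (-12 + (3*6)*(-1))**2 = (-12 + 18*(-1))**2 = (-12 - 18)**2 = (-30)**2 = 900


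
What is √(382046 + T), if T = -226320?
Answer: √155726 ≈ 394.62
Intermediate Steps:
√(382046 + T) = √(382046 - 226320) = √155726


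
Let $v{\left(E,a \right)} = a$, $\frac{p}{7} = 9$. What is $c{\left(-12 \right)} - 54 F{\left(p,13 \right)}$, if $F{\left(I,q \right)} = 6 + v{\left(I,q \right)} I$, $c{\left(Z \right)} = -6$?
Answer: $-44556$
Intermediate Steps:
$p = 63$ ($p = 7 \cdot 9 = 63$)
$F{\left(I,q \right)} = 6 + I q$ ($F{\left(I,q \right)} = 6 + q I = 6 + I q$)
$c{\left(-12 \right)} - 54 F{\left(p,13 \right)} = -6 - 54 \left(6 + 63 \cdot 13\right) = -6 - 54 \left(6 + 819\right) = -6 - 44550 = -44556$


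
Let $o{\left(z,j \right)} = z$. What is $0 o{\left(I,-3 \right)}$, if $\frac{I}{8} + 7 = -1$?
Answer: $0$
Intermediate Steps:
$I = -64$ ($I = -56 + 8 \left(-1\right) = -56 - 8 = -64$)
$0 o{\left(I,-3 \right)} = 0 \left(-64\right) = 0$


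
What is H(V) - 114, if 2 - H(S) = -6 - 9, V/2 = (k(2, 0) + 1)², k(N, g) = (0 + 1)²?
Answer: -97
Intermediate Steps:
k(N, g) = 1 (k(N, g) = 1² = 1)
V = 8 (V = 2*(1 + 1)² = 2*2² = 2*4 = 8)
H(S) = 17 (H(S) = 2 - (-6 - 9) = 2 - 1*(-15) = 2 + 15 = 17)
H(V) - 114 = 17 - 114 = -97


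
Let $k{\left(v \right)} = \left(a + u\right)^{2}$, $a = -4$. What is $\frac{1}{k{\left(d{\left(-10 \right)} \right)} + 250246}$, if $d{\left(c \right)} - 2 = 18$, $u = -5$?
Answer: $\frac{1}{250327} \approx 3.9948 \cdot 10^{-6}$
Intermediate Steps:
$d{\left(c \right)} = 20$ ($d{\left(c \right)} = 2 + 18 = 20$)
$k{\left(v \right)} = 81$ ($k{\left(v \right)} = \left(-4 - 5\right)^{2} = \left(-9\right)^{2} = 81$)
$\frac{1}{k{\left(d{\left(-10 \right)} \right)} + 250246} = \frac{1}{81 + 250246} = \frac{1}{250327}$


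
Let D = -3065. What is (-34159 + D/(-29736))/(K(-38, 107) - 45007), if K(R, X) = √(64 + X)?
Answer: 45715813397713/60234130052208 + 1015748959*√19/20078043350736 ≈ 0.75919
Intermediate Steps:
(-34159 + D/(-29736))/(K(-38, 107) - 45007) = (-34159 - 3065/(-29736))/(√(64 + 107) - 45007) = (-34159 - 3065*(-1/29736))/(√171 - 45007) = (-34159 + 3065/29736)/(3*√19 - 45007) = -1015748959/(29736*(-45007 + 3*√19))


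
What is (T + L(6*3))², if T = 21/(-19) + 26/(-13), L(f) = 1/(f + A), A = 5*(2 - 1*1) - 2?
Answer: 1488400/159201 ≈ 9.3492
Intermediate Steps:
A = 3 (A = 5*(2 - 1) - 2 = 5*1 - 2 = 5 - 2 = 3)
L(f) = 1/(3 + f) (L(f) = 1/(f + 3) = 1/(3 + f))
T = -59/19 (T = 21*(-1/19) + 26*(-1/13) = -21/19 - 2 = -59/19 ≈ -3.1053)
(T + L(6*3))² = (-59/19 + 1/(3 + 6*3))² = (-59/19 + 1/(3 + 18))² = (-59/19 + 1/21)² = (-1220/399)² = 1488400/159201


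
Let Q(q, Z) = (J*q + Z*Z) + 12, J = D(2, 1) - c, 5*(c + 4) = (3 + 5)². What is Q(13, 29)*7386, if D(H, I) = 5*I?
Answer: 29676948/5 ≈ 5.9354e+6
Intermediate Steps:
c = 44/5 (c = -4 + (3 + 5)²/5 = -4 + (⅕)*8² = -4 + (⅕)*64 = -4 + 64/5 = 44/5 ≈ 8.8000)
J = -19/5 (J = 5*1 - 1*44/5 = 5 - 44/5 = -19/5 ≈ -3.8000)
Q(q, Z) = 12 + Z² - 19*q/5 (Q(q, Z) = (-19*q/5 + Z*Z) + 12 = (-19*q/5 + Z²) + 12 = (Z² - 19*q/5) + 12 = 12 + Z² - 19*q/5)
Q(13, 29)*7386 = (12 + 29² - 19/5*13)*7386 = (12 + 841 - 247/5)*7386 = (4018/5)*7386 = 29676948/5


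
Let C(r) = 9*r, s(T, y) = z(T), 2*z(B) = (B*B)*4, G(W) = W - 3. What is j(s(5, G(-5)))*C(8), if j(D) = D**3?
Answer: 9000000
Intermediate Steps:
G(W) = -3 + W
z(B) = 2*B**2 (z(B) = ((B*B)*4)/2 = (B**2*4)/2 = (4*B**2)/2 = 2*B**2)
s(T, y) = 2*T**2
j(s(5, G(-5)))*C(8) = (2*5**2)**3*(9*8) = (2*25)**3*72 = 50**3*72 = 125000*72 = 9000000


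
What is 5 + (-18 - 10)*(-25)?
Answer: 705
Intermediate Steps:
5 + (-18 - 10)*(-25) = 5 - 28*(-25) = 5 + 700 = 705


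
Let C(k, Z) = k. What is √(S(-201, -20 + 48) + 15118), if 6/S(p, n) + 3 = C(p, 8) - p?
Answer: 2*√3779 ≈ 122.95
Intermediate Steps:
S(p, n) = -2 (S(p, n) = 6/(-3 + (p - p)) = 6/(-3 + 0) = 6/(-3) = 6*(-⅓) = -2)
√(S(-201, -20 + 48) + 15118) = √(-2 + 15118) = √15116 = 2*√3779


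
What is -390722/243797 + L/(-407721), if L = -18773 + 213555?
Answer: -206792831816/99401156637 ≈ -2.0804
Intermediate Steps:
L = 194782
-390722/243797 + L/(-407721) = -390722/243797 + 194782/(-407721) = -390722*1/243797 + 194782*(-1/407721) = -390722/243797 - 194782/407721 = -206792831816/99401156637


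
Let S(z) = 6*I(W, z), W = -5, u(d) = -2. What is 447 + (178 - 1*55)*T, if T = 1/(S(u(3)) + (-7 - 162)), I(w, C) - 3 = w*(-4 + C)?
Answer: 13086/29 ≈ 451.24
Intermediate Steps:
I(w, C) = 3 + w*(-4 + C)
S(z) = 138 - 30*z (S(z) = 6*(3 - 4*(-5) + z*(-5)) = 6*(3 + 20 - 5*z) = 6*(23 - 5*z) = 138 - 30*z)
T = 1/29 (T = 1/((138 - 30*(-2)) + (-7 - 162)) = 1/((138 + 60) - 169) = 1/(198 - 169) = 1/29 ≈ 0.034483)
447 + (178 - 1*55)*T = 447 + (178 - 1*55)*(1/29) = 447 + (178 - 55)*(1/29) = 447 + 123*(1/29) = 447 + 123/29 = 13086/29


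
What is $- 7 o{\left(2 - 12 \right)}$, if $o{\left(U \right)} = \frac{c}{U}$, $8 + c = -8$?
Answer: $- \frac{56}{5} \approx -11.2$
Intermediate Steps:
$c = -16$ ($c = -8 - 8 = -16$)
$o{\left(U \right)} = - \frac{16}{U}$
$- 7 o{\left(2 - 12 \right)} = - 7 \left(- \frac{16}{2 - 12}\right) = - 7 \left(- \frac{16}{-10}\right) = - 7 \left(\left(-16\right) \left(- \frac{1}{10}\right)\right) = \left(-7\right) \frac{8}{5} = - \frac{56}{5}$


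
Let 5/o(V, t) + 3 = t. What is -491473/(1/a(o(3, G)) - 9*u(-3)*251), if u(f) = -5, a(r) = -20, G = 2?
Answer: -9829460/225899 ≈ -43.513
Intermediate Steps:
o(V, t) = 5/(-3 + t)
-491473/(1/a(o(3, G)) - 9*u(-3)*251) = -491473/(1/(-20) - 9*(-5)*251) = -491473/(-1/20 + 45*251) = -491473/(-1/20 + 11295) = -491473/225899/20 = -491473*20/225899 = -9829460/225899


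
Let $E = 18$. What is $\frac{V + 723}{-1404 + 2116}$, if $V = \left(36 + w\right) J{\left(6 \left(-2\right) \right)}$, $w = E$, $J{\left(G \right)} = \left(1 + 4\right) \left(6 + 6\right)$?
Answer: $\frac{3963}{712} \approx 5.566$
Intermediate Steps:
$J{\left(G \right)} = 60$ ($J{\left(G \right)} = 5 \cdot 12 = 60$)
$w = 18$
$V = 3240$ ($V = \left(36 + 18\right) 60 = 54 \cdot 60 = 3240$)
$\frac{V + 723}{-1404 + 2116} = \frac{3240 + 723}{-1404 + 2116} = \frac{3963}{712}$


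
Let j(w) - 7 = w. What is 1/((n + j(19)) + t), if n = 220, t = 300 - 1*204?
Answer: 1/342 ≈ 0.0029240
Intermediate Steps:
j(w) = 7 + w
t = 96 (t = 300 - 204 = 96)
1/((n + j(19)) + t) = 1/((220 + (7 + 19)) + 96) = 1/((220 + 26) + 96) = 1/(246 + 96) = 1/342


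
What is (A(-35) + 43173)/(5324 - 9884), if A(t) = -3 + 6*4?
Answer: -7199/760 ≈ -9.4724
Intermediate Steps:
A(t) = 21 (A(t) = -3 + 24 = 21)
(A(-35) + 43173)/(5324 - 9884) = (21 + 43173)/(5324 - 9884) = 43194/(-4560) = 43194*(-1/4560) = -7199/760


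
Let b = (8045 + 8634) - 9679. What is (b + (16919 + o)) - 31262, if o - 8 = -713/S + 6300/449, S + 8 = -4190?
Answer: -13798988633/1884902 ≈ -7320.8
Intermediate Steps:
S = -4198 (S = -8 - 4190 = -4198)
o = 41846753/1884902 (o = 8 + (-713/(-4198) + 6300/449) = 8 + (-713*(-1/4198) + 6300*(1/449)) = 8 + (713/4198 + 6300/449) = 8 + 26767537/1884902 = 41846753/1884902 ≈ 22.201)
b = 7000 (b = 16679 - 9679 = 7000)
(b + (16919 + o)) - 31262 = (7000 + (16919 + 41846753/1884902)) - 31262 = (7000 + 31932503691/1884902) - 31262 = 45126817691/1884902 - 31262 = -13798988633/1884902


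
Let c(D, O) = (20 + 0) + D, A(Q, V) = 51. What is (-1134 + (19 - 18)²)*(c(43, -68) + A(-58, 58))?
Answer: -129162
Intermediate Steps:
c(D, O) = 20 + D
(-1134 + (19 - 18)²)*(c(43, -68) + A(-58, 58)) = (-1134 + (19 - 18)²)*((20 + 43) + 51) = (-1134 + 1²)*(63 + 51) = (-1134 + 1)*114 = -1133*114 = -129162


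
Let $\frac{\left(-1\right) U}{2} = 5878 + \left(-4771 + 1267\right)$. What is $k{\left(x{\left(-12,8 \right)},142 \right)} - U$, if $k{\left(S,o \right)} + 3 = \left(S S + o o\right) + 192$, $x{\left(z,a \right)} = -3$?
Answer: $25110$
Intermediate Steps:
$k{\left(S,o \right)} = 189 + S^{2} + o^{2}$ ($k{\left(S,o \right)} = -3 + \left(\left(S S + o o\right) + 192\right) = -3 + \left(\left(S^{2} + o^{2}\right) + 192\right) = -3 + \left(192 + S^{2} + o^{2}\right) = 189 + S^{2} + o^{2}$)
$U = -4748$ ($U = - 2 \left(5878 + \left(-4771 + 1267\right)\right) = - 2 \left(5878 - 3504\right) = \left(-2\right) 2374 = -4748$)
$k{\left(x{\left(-12,8 \right)},142 \right)} - U = \left(189 + \left(-3\right)^{2} + 142^{2}\right) - -4748 = \left(189 + 9 + 20164\right) + 4748 = 20362 + 4748 = 25110$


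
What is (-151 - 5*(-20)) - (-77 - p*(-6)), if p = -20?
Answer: 146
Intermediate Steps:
(-151 - 5*(-20)) - (-77 - p*(-6)) = (-151 - 5*(-20)) - (-77 - (-20)*(-6)) = (-151 + 100) - (-77 - 1*120) = -51 - (-77 - 120) = -51 - 1*(-197) = -51 + 197 = 146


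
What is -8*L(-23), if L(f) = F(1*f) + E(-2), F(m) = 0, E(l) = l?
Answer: 16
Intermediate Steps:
L(f) = -2 (L(f) = 0 - 2 = -2)
-8*L(-23) = -8*(-2) = 16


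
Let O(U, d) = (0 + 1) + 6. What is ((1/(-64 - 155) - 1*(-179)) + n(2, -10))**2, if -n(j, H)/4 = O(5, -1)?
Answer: 1093492624/47961 ≈ 22800.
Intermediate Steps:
O(U, d) = 7 (O(U, d) = 1 + 6 = 7)
n(j, H) = -28 (n(j, H) = -4*7 = -28)
((1/(-64 - 155) - 1*(-179)) + n(2, -10))**2 = ((1/(-64 - 155) - 1*(-179)) - 28)**2 = ((1/(-219) + 179) - 28)**2 = ((-1/219 + 179) - 28)**2 = (39200/219 - 28)**2 = (33068/219)**2 = 1093492624/47961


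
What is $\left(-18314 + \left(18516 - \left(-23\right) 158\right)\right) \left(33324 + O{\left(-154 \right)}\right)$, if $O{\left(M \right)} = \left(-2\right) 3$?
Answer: $127807848$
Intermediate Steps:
$O{\left(M \right)} = -6$
$\left(-18314 + \left(18516 - \left(-23\right) 158\right)\right) \left(33324 + O{\left(-154 \right)}\right) = \left(-18314 + \left(18516 - \left(-23\right) 158\right)\right) \left(33324 - 6\right) = \left(-18314 + \left(18516 - -3634\right)\right) 33318 = \left(-18314 + \left(18516 + 3634\right)\right) 33318 = \left(-18314 + 22150\right) 33318 = 3836 \cdot 33318 = 127807848$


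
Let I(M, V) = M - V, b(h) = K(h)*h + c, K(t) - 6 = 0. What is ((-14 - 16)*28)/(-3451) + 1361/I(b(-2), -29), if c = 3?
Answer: 673373/9860 ≈ 68.293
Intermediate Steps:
K(t) = 6 (K(t) = 6 + 0 = 6)
b(h) = 3 + 6*h (b(h) = 6*h + 3 = 3 + 6*h)
((-14 - 16)*28)/(-3451) + 1361/I(b(-2), -29) = ((-14 - 16)*28)/(-3451) + 1361/((3 + 6*(-2)) - 1*(-29)) = -30*28*(-1/3451) + 1361/((3 - 12) + 29) = -840*(-1/3451) + 1361/(-9 + 29) = 120/493 + 1361/20 = 673373/9860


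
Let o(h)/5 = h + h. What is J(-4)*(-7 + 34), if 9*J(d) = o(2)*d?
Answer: -240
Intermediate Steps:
o(h) = 10*h (o(h) = 5*(h + h) = 5*(2*h) = 10*h)
J(d) = 20*d/9 (J(d) = ((10*2)*d)/9 = (20*d)/9 = 20*d/9)
J(-4)*(-7 + 34) = ((20/9)*(-4))*(-7 + 34) = -80/9*27 = -240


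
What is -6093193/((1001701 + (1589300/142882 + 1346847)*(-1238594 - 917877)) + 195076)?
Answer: 435303801113/207497475918410710 ≈ 2.0979e-6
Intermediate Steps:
-6093193/((1001701 + (1589300/142882 + 1346847)*(-1238594 - 917877)) + 195076) = -6093193/((1001701 + (1589300*(1/142882) + 1346847)*(-2156471)) + 195076) = -6093193/((1001701 + (794650/71441 + 1346847)*(-2156471)) + 195076) = -6093193/((1001701 + (96220891177/71441)*(-2156471)) + 195076) = -6093193/((1001701 - 207497561417356367/71441) + 195076) = -6093193/(-207497489854835226/71441 + 195076) = -6093193/(-207497475918410710/71441) = -6093193*(-71441/207497475918410710) = 435303801113/207497475918410710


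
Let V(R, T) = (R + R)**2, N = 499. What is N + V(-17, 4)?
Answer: 1655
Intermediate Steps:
V(R, T) = 4*R**2 (V(R, T) = (2*R)**2 = 4*R**2)
N + V(-17, 4) = 499 + 4*(-17)**2 = 499 + 4*289 = 499 + 1156 = 1655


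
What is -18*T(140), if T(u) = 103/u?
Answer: -927/70 ≈ -13.243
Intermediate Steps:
-18*T(140) = -1854/140 = -18*103/140 = -927/70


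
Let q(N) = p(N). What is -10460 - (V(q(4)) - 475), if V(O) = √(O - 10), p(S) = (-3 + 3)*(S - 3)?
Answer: -9985 - I*√10 ≈ -9985.0 - 3.1623*I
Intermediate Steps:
p(S) = 0 (p(S) = 0*(-3 + S) = 0)
q(N) = 0
V(O) = √(-10 + O)
-10460 - (V(q(4)) - 475) = -10460 - (√(-10 + 0) - 475) = -10460 - (√(-10) - 475) = -10460 - (I*√10 - 475) = -10460 - (-475 + I*√10) = -10460 + (475 - I*√10) = -9985 - I*√10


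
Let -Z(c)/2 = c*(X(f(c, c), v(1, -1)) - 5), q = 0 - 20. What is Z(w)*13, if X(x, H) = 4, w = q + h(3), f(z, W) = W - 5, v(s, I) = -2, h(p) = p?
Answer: -442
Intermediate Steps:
q = -20
f(z, W) = -5 + W
w = -17 (w = -20 + 3 = -17)
Z(c) = 2*c (Z(c) = -2*c*(4 - 5) = -2*c*(-1) = -(-2)*c = 2*c)
Z(w)*13 = (2*(-17))*13 = -34*13 = -442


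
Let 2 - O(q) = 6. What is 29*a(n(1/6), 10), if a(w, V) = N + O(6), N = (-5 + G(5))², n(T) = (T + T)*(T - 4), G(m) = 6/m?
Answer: 7569/25 ≈ 302.76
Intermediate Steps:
O(q) = -4 (O(q) = 2 - 1*6 = 2 - 6 = -4)
n(T) = 2*T*(-4 + T) (n(T) = (2*T)*(-4 + T) = 2*T*(-4 + T))
N = 361/25 (N = (-5 + 6/5)² = (-19/5)² = 361/25 ≈ 14.440)
a(w, V) = 261/25 (a(w, V) = 361/25 - 4 = 261/25)
29*a(n(1/6), 10) = 29*(261/25) = 7569/25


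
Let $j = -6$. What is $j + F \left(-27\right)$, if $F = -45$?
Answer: $1209$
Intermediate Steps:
$j + F \left(-27\right) = -6 - -1215 = -6 + 1215 = 1209$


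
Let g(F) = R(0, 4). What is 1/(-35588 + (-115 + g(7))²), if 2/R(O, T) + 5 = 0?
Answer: -25/556771 ≈ -4.4902e-5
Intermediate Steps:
R(O, T) = -⅖ (R(O, T) = 2/(-5 + 0) = 2/(-5) = 2*(-⅕) = -⅖)
g(F) = -⅖
1/(-35588 + (-115 + g(7))²) = 1/(-35588 + (-115 - ⅖)²) = 1/(-35588 + (-577/5)²) = 1/(-35588 + 332929/25) = 1/(-556771/25) = -25/556771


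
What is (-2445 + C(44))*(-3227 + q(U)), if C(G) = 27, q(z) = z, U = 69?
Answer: 7636044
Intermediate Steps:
(-2445 + C(44))*(-3227 + q(U)) = (-2445 + 27)*(-3227 + 69) = -2418*(-3158) = 7636044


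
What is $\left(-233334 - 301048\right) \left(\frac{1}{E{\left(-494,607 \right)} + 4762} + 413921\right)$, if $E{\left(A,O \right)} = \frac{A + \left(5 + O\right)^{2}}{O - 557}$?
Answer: $- \frac{2708052821831128}{12243} \approx -2.2119 \cdot 10^{11}$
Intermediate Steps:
$E{\left(A,O \right)} = \frac{A + \left(5 + O\right)^{2}}{-557 + O}$
$\left(-233334 - 301048\right) \left(\frac{1}{E{\left(-494,607 \right)} + 4762} + 413921\right) = \left(-233334 - 301048\right) \left(\frac{1}{\frac{-494 + \left(5 + 607\right)^{2}}{-557 + 607} + 4762} + 413921\right) = - 534382 \left(\frac{1}{\frac{-494 + 612^{2}}{50} + 4762} + 413921\right) = - 534382 \left(\frac{1}{\frac{-494 + 374544}{50} + 4762} + 413921\right) = - 534382 \left(\frac{1}{\frac{1}{50} \cdot 374050 + 4762} + 413921\right) = - 534382 \left(\frac{1}{7481 + 4762} + 413921\right) = - 534382 \left(\frac{1}{12243} + 413921\right) = \left(-534382\right) \frac{5067634804}{12243} = - \frac{2708052821831128}{12243}$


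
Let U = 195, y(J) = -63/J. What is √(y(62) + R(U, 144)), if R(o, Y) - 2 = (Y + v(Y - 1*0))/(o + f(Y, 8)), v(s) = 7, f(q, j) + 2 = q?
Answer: √625127586/20894 ≈ 1.1966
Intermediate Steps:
f(q, j) = -2 + q
R(o, Y) = 2 + (7 + Y)/(-2 + Y + o) (R(o, Y) = 2 + (Y + 7)/(o + (-2 + Y)) = 2 + (7 + Y)/(-2 + Y + o))
√(y(62) + R(U, 144)) = √(-63/62 + (3 + 2*195 + 3*144)/(-2 + 144 + 195)) = √(-63*1/62 + (3 + 390 + 432)/337) = √(-63/62 + (1/337)*825) = √(-63/62 + 825/337) = √(29919/20894) = √625127586/20894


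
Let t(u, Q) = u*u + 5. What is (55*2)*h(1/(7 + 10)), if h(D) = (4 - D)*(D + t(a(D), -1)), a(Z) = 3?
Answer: 1761430/289 ≈ 6094.9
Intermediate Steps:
t(u, Q) = 5 + u**2 (t(u, Q) = u**2 + 5 = 5 + u**2)
h(D) = (4 - D)*(14 + D) (h(D) = (4 - D)*(D + (5 + 3**2)) = (4 - D)*(D + (5 + 9)) = (4 - D)*(D + 14) = (4 - D)*(14 + D))
(55*2)*h(1/(7 + 10)) = (55*2)*(56 - (1/(7 + 10))**2 - 10/(7 + 10)) = 110*(56 - (1/17)**2 - 10/17) = 110*(56 - (1/17)**2 - 10*1/17) = 110*(56 - 1*1/289 - 10/17) = 110*(56 - 1/289 - 10/17) = 110*(16013/289) = 1761430/289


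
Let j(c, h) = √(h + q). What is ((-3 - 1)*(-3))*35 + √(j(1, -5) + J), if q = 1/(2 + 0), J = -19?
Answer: 420 + √(-76 + 6*I*√2)/2 ≈ 420.24 + 4.3657*I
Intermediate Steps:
q = ½ (q = 1/2 = ½ ≈ 0.50000)
j(c, h) = √(½ + h) (j(c, h) = √(h + ½) = √(½ + h))
((-3 - 1)*(-3))*35 + √(j(1, -5) + J) = ((-3 - 1)*(-3))*35 + √(√(2 + 4*(-5))/2 - 19) = -4*(-3)*35 + √(√(2 - 20)/2 - 19) = 12*35 + √(√(-18)/2 - 19) = 420 + √((3*I*√2)/2 - 19) = 420 + √(3*I*√2/2 - 19) = 420 + √(-19 + 3*I*√2/2)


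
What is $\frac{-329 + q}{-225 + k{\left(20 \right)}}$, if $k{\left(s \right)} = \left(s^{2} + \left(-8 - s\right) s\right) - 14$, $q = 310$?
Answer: $\frac{1}{21} \approx 0.047619$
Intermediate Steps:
$k{\left(s \right)} = -14 + s^{2} + s \left(-8 - s\right)$ ($k{\left(s \right)} = \left(s^{2} + s \left(-8 - s\right)\right) - 14 = -14 + s^{2} + s \left(-8 - s\right)$)
$\frac{-329 + q}{-225 + k{\left(20 \right)}} = \frac{-329 + 310}{-225 - 174} = - \frac{19}{-225 - 174} = - \frac{19}{-399} = \left(-19\right) \left(- \frac{1}{399}\right) = \frac{1}{21}$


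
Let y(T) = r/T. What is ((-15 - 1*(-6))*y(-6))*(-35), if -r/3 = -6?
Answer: -945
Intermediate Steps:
r = 18 (r = -3*(-6) = 18)
y(T) = 18/T
((-15 - 1*(-6))*y(-6))*(-35) = ((-15 - 1*(-6))*(18/(-6)))*(-35) = ((-15 + 6)*(18*(-1/6)))*(-35) = -9*(-3)*(-35) = 27*(-35) = -945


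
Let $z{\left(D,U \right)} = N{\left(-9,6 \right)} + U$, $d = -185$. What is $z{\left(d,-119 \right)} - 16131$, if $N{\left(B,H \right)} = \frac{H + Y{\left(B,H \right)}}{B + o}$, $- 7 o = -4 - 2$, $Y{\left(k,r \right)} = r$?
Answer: $- \frac{308778}{19} \approx -16251.0$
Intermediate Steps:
$o = \frac{6}{7}$ ($o = - \frac{-4 - 2}{7} = \left(- \frac{1}{7}\right) \left(-6\right) = \frac{6}{7} \approx 0.85714$)
$N{\left(B,H \right)} = \frac{2 H}{\frac{6}{7} + B}$ ($N{\left(B,H \right)} = \frac{H + H}{B + \frac{6}{7}} = \frac{2 H}{\frac{6}{7} + B}$)
$z{\left(D,U \right)} = - \frac{28}{19} + U$ ($z{\left(D,U \right)} = 14 \cdot 6 \frac{1}{6 + 7 \left(-9\right)} + U = 14 \cdot 6 \frac{1}{6 - 63} + U = 14 \cdot 6 \frac{1}{-57} + U = 14 \cdot 6 \left(- \frac{1}{57}\right) + U = - \frac{28}{19} + U$)
$z{\left(d,-119 \right)} - 16131 = \left(- \frac{28}{19} - 119\right) - 16131 = - \frac{2289}{19} - 16131 = - \frac{308778}{19}$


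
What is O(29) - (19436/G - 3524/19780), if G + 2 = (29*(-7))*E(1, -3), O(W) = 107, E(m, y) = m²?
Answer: 8190408/40549 ≈ 201.99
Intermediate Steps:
G = -205 (G = -2 + (29*(-7))*1² = -2 - 203*1 = -2 - 203 = -205)
O(29) - (19436/G - 3524/19780) = 107 - (19436/(-205) - 3524/19780) = 107 - (19436*(-1/205) - 3524*1/19780) = 107 - (-19436/205 - 881/4945) = 107 - 1*(-3851665/40549) = 107 + 3851665/40549 = 8190408/40549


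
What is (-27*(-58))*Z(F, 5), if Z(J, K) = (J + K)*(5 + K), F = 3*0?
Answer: 78300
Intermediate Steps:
F = 0
Z(J, K) = (5 + K)*(J + K)
(-27*(-58))*Z(F, 5) = (-27*(-58))*(5² + 5*0 + 5*5 + 0*5) = 1566*(25 + 0 + 25 + 0) = 1566*50 = 78300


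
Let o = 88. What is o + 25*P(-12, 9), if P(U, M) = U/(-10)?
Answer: 118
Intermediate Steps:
P(U, M) = -U/10 (P(U, M) = U*(-⅒) = -U/10)
o + 25*P(-12, 9) = 88 + 25*(-⅒*(-12)) = 88 + 25*(6/5) = 88 + 30 = 118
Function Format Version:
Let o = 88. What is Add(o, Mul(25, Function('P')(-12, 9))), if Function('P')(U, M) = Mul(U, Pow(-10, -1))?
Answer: 118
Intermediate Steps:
Function('P')(U, M) = Mul(Rational(-1, 10), U) (Function('P')(U, M) = Mul(U, Rational(-1, 10)) = Mul(Rational(-1, 10), U))
Add(o, Mul(25, Function('P')(-12, 9))) = Add(88, Mul(25, Mul(Rational(-1, 10), -12))) = Add(88, Mul(25, Rational(6, 5))) = Add(88, 30) = 118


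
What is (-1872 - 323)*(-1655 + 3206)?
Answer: -3404445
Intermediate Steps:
(-1872 - 323)*(-1655 + 3206) = -2195*1551 = -3404445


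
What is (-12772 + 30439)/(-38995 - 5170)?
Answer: -17667/44165 ≈ -0.40002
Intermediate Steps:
(-12772 + 30439)/(-38995 - 5170) = 17667/(-44165) = 17667*(-1/44165) = -17667/44165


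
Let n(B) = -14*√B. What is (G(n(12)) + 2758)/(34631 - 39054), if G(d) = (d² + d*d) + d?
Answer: -7462/4423 + 28*√3/4423 ≈ -1.6761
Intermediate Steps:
G(d) = d + 2*d² (G(d) = (d² + d²) + d = 2*d² + d = d + 2*d²)
(G(n(12)) + 2758)/(34631 - 39054) = ((-28*√3)*(1 + 2*(-28*√3)) + 2758)/(34631 - 39054) = ((-28*√3)*(1 + 2*(-28*√3)) + 2758)/(-4423) = ((-28*√3)*(1 + 2*(-28*√3)) + 2758)*(-1/4423) = ((-28*√3)*(1 - 56*√3) + 2758)*(-1/4423) = (-28*√3*(1 - 56*√3) + 2758)*(-1/4423) = (2758 - 28*√3*(1 - 56*√3))*(-1/4423) = -2758/4423 + 28*√3*(1 - 56*√3)/4423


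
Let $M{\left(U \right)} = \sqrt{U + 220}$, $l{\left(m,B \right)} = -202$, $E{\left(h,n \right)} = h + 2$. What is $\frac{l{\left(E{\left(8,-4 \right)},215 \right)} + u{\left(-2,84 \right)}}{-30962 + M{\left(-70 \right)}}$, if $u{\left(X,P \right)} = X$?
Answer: $\frac{3158124}{479322647} + \frac{510 \sqrt{6}}{479322647} \approx 0.0065913$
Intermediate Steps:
$E{\left(h,n \right)} = 2 + h$
$M{\left(U \right)} = \sqrt{220 + U}$
$\frac{l{\left(E{\left(8,-4 \right)},215 \right)} + u{\left(-2,84 \right)}}{-30962 + M{\left(-70 \right)}} = \frac{-202 - 2}{-30962 + \sqrt{220 - 70}} = - \frac{204}{-30962 + \sqrt{150}} = - \frac{204}{-30962 + 5 \sqrt{6}}$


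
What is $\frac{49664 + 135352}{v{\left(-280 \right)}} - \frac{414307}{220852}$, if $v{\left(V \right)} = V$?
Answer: $- \frac{5122144949}{7729820} \approx -662.65$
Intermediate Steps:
$\frac{49664 + 135352}{v{\left(-280 \right)}} - \frac{414307}{220852} = \frac{49664 + 135352}{-280} - \frac{414307}{220852} = 185016 \left(- \frac{1}{280}\right) - \frac{414307}{220852} = - \frac{23127}{35} - \frac{414307}{220852} = - \frac{5122144949}{7729820}$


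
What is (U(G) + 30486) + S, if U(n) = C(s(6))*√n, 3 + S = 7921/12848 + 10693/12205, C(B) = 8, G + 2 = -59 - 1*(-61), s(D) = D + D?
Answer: 4780268412189/156809840 ≈ 30485.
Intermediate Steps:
s(D) = 2*D
G = 0 (G = -2 + (-59 - 1*(-61)) = -2 + (-59 + 61) = -2 + 2 = 0)
S = -236370051/156809840 (S = -3 + (7921/12848 + 10693/12205) = -3 + 234059469/156809840 = -236370051/156809840 ≈ -1.5074)
U(n) = 8*√n
(U(G) + 30486) + S = (8*√0 + 30486) - 236370051/156809840 = (8*0 + 30486) - 236370051/156809840 = (0 + 30486) - 236370051/156809840 = 30486 - 236370051/156809840 = 4780268412189/156809840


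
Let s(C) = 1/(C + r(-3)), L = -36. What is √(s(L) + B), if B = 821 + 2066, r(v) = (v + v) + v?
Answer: √649570/15 ≈ 53.731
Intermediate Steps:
r(v) = 3*v (r(v) = 2*v + v = 3*v)
s(C) = 1/(-9 + C) (s(C) = 1/(C + 3*(-3)) = 1/(C - 9) = 1/(-9 + C))
B = 2887
√(s(L) + B) = √(1/(-9 - 36) + 2887) = √(1/(-45) + 2887) = √(-1/45 + 2887) = √(129914/45) = √649570/15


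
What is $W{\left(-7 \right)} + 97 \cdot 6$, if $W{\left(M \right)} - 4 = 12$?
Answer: $598$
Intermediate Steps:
$W{\left(M \right)} = 16$ ($W{\left(M \right)} = 4 + 12 = 16$)
$W{\left(-7 \right)} + 97 \cdot 6 = 16 + 97 \cdot 6 = 16 + 582 = 598$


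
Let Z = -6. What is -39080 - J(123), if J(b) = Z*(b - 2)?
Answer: -38354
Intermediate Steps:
J(b) = 12 - 6*b (J(b) = -6*(b - 2) = -6*(-2 + b) = 12 - 6*b)
-39080 - J(123) = -39080 - (12 - 6*123) = -39080 - (12 - 738) = -39080 - 1*(-726) = -39080 + 726 = -38354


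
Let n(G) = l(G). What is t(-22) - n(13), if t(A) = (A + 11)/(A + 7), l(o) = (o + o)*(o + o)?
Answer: -10129/15 ≈ -675.27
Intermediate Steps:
l(o) = 4*o**2 (l(o) = (2*o)*(2*o) = 4*o**2)
n(G) = 4*G**2
t(A) = (11 + A)/(7 + A)
t(-22) - n(13) = (11 - 22)/(7 - 22) - 4*13**2 = -11/(-15) - 4*169 = -1/15*(-11) - 1*676 = 11/15 - 676 = -10129/15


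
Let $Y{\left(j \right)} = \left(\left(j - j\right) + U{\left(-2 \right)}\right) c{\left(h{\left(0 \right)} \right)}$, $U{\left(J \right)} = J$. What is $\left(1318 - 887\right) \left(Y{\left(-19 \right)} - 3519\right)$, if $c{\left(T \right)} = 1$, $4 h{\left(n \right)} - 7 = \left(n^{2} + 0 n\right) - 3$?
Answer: $-1517551$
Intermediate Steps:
$h{\left(n \right)} = 1 + \frac{n^{2}}{4}$ ($h{\left(n \right)} = \frac{7}{4} + \frac{\left(n^{2} + 0 n\right) - 3}{4} = \frac{7}{4} + \frac{\left(n^{2} + 0\right) - 3}{4} = \frac{7}{4} + \frac{n^{2} - 3}{4} = \frac{7}{4} + \frac{-3 + n^{2}}{4} = \frac{7}{4} + \left(- \frac{3}{4} + \frac{n^{2}}{4}\right) = 1 + \frac{n^{2}}{4}$)
$Y{\left(j \right)} = -2$ ($Y{\left(j \right)} = \left(\left(j - j\right) - 2\right) 1 = \left(0 - 2\right) 1 = \left(-2\right) 1 = -2$)
$\left(1318 - 887\right) \left(Y{\left(-19 \right)} - 3519\right) = \left(1318 - 887\right) \left(-2 - 3519\right) = 431 \left(-3521\right) = -1517551$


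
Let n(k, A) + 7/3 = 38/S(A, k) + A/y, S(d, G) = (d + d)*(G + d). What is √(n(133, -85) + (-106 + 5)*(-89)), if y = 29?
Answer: √7860552587355/29580 ≈ 94.783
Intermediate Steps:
S(d, G) = 2*d*(G + d) (S(d, G) = (2*d)*(G + d) = 2*d*(G + d))
n(k, A) = -7/3 + A/29 + 19/(A*(A + k)) (n(k, A) = -7/3 + (38/((2*A*(k + A))) + A/29) = -7/3 + (38/((2*A*(A + k))) + A*(1/29)) = -7/3 + (38*(1/(2*A*(A + k))) + A/29) = -7/3 + (19/(A*(A + k)) + A/29) = -7/3 + (A/29 + 19/(A*(A + k))) = -7/3 + A/29 + 19/(A*(A + k)))
√(n(133, -85) + (-106 + 5)*(-89)) = √((1/87)*(1653 - 85*(-203 + 3*(-85))*(-85 + 133))/(-85*(-85 + 133)) + (-106 + 5)*(-89)) = √((1/87)*(-1/85)*(1653 - 85*(-203 - 255)*48)/48 - 101*(-89)) = √((1/87)*(-1/85)*(1/48)*(1653 - 85*(-458)*48) + 8989) = √((1/87)*(-1/85)*(1/48)*(1653 + 1868640) + 8989) = √((1/87)*(-1/85)*(1/48)*1870293 + 8989) = √(-623431/118320 + 8989) = √(1062955049/118320) = √7860552587355/29580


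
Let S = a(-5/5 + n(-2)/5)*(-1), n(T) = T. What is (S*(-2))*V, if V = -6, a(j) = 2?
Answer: -24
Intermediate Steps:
S = -2 (S = 2*(-1) = -2)
(S*(-2))*V = -2*(-2)*(-6) = 4*(-6) = -24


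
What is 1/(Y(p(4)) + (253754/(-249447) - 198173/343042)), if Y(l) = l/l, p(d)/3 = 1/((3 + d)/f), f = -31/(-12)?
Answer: -85570797774/50911142225 ≈ -1.6808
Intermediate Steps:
f = 31/12 (f = -31*(-1/12) = 31/12 ≈ 2.5833)
p(d) = 3/(36/31 + 12*d/31) (p(d) = 3/(((3 + d)/(31/12))) = 3/(((3 + d)*(12/31))) = 3/(36/31 + 12*d/31))
Y(l) = 1
1/(Y(p(4)) + (253754/(-249447) - 198173/343042)) = 1/(1 + (253754/(-249447) - 198173/343042)) = 1/(1 + (253754*(-1/249447) - 198173*1/343042)) = 1/(1 + (-253754/249447 - 198173/343042)) = 1/(1 - 136481939999/85570797774) = 1/(-50911142225/85570797774) = -85570797774/50911142225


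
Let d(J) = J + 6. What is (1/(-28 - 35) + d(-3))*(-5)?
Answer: -940/63 ≈ -14.921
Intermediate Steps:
d(J) = 6 + J
(1/(-28 - 35) + d(-3))*(-5) = (1/(-28 - 35) + (6 - 3))*(-5) = (1/(-63) + 3)*(-5) = (-1/63 + 3)*(-5) = (188/63)*(-5) = -940/63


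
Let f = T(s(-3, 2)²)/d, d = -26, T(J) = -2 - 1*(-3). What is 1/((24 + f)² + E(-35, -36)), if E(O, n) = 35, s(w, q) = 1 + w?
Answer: 676/411789 ≈ 0.0016416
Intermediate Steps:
T(J) = 1 (T(J) = -2 + 3 = 1)
f = -1/26 (f = 1/(-26) = 1*(-1/26) = -1/26 ≈ -0.038462)
1/((24 + f)² + E(-35, -36)) = 1/((24 - 1/26)² + 35) = 1/((623/26)² + 35) = 1/(388129/676 + 35) = 1/(411789/676) = 676/411789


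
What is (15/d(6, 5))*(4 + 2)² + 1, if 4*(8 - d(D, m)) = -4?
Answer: 61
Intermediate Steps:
d(D, m) = 9 (d(D, m) = 8 - ¼*(-4) = 8 + 1 = 9)
(15/d(6, 5))*(4 + 2)² + 1 = (15/9)*(4 + 2)² + 1 = (15*(⅑))*6² + 1 = (5/3)*36 + 1 = 60 + 1 = 61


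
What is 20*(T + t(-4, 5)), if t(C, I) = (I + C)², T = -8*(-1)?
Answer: 180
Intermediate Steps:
T = 8
t(C, I) = (C + I)²
20*(T + t(-4, 5)) = 20*(8 + (-4 + 5)²) = 20*(8 + 1²) = 20*(8 + 1) = 20*9 = 180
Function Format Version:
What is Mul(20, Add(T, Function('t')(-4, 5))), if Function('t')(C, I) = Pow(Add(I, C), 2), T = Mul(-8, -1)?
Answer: 180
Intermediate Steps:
T = 8
Function('t')(C, I) = Pow(Add(C, I), 2)
Mul(20, Add(T, Function('t')(-4, 5))) = Mul(20, Add(8, Pow(Add(-4, 5), 2))) = Mul(20, Add(8, Pow(1, 2))) = Mul(20, Add(8, 1)) = Mul(20, 9) = 180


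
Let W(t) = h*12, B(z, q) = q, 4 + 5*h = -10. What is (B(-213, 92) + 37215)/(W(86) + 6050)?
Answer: 186535/30082 ≈ 6.2009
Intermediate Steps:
h = -14/5 (h = -⅘ + (⅕)*(-10) = -⅘ - 2 = -14/5 ≈ -2.8000)
W(t) = -168/5 (W(t) = -14/5*12 = -168/5)
(B(-213, 92) + 37215)/(W(86) + 6050) = (92 + 37215)/(-168/5 + 6050) = 37307/(30082/5) = 37307*(5/30082) = 186535/30082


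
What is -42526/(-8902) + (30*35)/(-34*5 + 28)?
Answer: -827102/316021 ≈ -2.6172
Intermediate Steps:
-42526/(-8902) + (30*35)/(-34*5 + 28) = -42526*(-1/8902) + 1050/(-170 + 28) = 21263/4451 + 1050/(-142) = 21263/4451 + 1050*(-1/142) = 21263/4451 - 525/71 = -827102/316021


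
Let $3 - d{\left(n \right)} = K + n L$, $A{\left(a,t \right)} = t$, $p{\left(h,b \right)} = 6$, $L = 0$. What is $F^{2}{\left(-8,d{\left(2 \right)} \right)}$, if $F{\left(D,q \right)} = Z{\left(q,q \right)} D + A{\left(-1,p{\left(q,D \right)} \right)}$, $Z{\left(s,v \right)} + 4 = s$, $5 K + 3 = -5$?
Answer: $\frac{36}{25} \approx 1.44$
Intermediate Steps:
$K = - \frac{8}{5}$ ($K = - \frac{3}{5} + \frac{1}{5} \left(-5\right) = - \frac{3}{5} - 1 = - \frac{8}{5} \approx -1.6$)
$Z{\left(s,v \right)} = -4 + s$
$d{\left(n \right)} = \frac{23}{5}$ ($d{\left(n \right)} = 3 - \left(- \frac{8}{5} + n 0\right) = 3 - \left(- \frac{8}{5} + 0\right) = 3 - - \frac{8}{5} = 3 + \frac{8}{5} = \frac{23}{5}$)
$F{\left(D,q \right)} = 6 + D \left(-4 + q\right)$ ($F{\left(D,q \right)} = \left(-4 + q\right) D + 6 = D \left(-4 + q\right) + 6 = 6 + D \left(-4 + q\right)$)
$F^{2}{\left(-8,d{\left(2 \right)} \right)} = \left(6 - 8 \left(-4 + \frac{23}{5}\right)\right)^{2} = \left(6 - \frac{24}{5}\right)^{2} = \left(\frac{6}{5}\right)^{2} = \frac{36}{25}$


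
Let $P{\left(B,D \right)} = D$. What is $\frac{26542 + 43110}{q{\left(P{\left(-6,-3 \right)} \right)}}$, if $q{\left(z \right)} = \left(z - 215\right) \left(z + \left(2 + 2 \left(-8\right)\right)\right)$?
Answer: $\frac{34826}{1853} \approx 18.794$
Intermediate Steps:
$q{\left(z \right)} = \left(-215 + z\right) \left(-14 + z\right)$ ($q{\left(z \right)} = \left(-215 + z\right) \left(z + \left(2 - 16\right)\right) = \left(-215 + z\right) \left(z - 14\right) = \left(-215 + z\right) \left(-14 + z\right)$)
$\frac{26542 + 43110}{q{\left(P{\left(-6,-3 \right)} \right)}} = \frac{26542 + 43110}{3010 + \left(-3\right)^{2} - -687} = \frac{69652}{3010 + 9 + 687} = \frac{69652}{3706} = 69652 \cdot \frac{1}{3706} = \frac{34826}{1853}$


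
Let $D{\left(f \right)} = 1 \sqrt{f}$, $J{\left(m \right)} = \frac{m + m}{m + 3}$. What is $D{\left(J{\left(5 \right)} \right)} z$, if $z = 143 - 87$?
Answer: $28 \sqrt{5} \approx 62.61$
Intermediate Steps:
$J{\left(m \right)} = \frac{2 m}{3 + m}$
$z = 56$
$D{\left(f \right)} = \sqrt{f}$
$D{\left(J{\left(5 \right)} \right)} z = \sqrt{2 \cdot 5 \frac{1}{3 + 5}} \cdot 56 = \sqrt{2 \cdot 5 \cdot \frac{1}{8}} \cdot 56 = \sqrt{\frac{5}{4}} \cdot 56 = \frac{\sqrt{5}}{2} \cdot 56 = 28 \sqrt{5}$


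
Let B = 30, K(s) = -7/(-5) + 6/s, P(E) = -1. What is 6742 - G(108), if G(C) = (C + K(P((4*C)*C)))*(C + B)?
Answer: -37636/5 ≈ -7527.2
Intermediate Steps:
K(s) = 7/5 + 6/s (K(s) = -7*(-⅕) + 6/s = 7/5 + 6/s)
G(C) = (30 + C)*(-23/5 + C) (G(C) = (C + (7/5 + 6/(-1)))*(C + 30) = (C + (7/5 + 6*(-1)))*(30 + C) = (C + (7/5 - 6))*(30 + C) = (C - 23/5)*(30 + C) = (-23/5 + C)*(30 + C) = (30 + C)*(-23/5 + C))
6742 - G(108) = 6742 - (-138 + 108² + (127/5)*108) = 6742 - (-138 + 11664 + 13716/5) = 6742 - 1*71346/5 = 6742 - 71346/5 = -37636/5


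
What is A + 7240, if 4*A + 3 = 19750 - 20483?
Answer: 7056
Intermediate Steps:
A = -184 (A = -3/4 + (19750 - 20483)/4 = -3/4 + (1/4)*(-733) = -3/4 - 733/4 = -184)
A + 7240 = -184 + 7240 = 7056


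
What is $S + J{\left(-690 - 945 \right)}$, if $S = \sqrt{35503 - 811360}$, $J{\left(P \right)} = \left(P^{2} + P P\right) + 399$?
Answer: $5346849 + i \sqrt{775857} \approx 5.3468 \cdot 10^{6} + 880.83 i$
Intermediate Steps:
$J{\left(P \right)} = 399 + 2 P^{2}$ ($J{\left(P \right)} = \left(P^{2} + P^{2}\right) + 399 = 2 P^{2} + 399 = 399 + 2 P^{2}$)
$S = i \sqrt{775857}$ ($S = \sqrt{-775857} = i \sqrt{775857} \approx 880.83 i$)
$S + J{\left(-690 - 945 \right)} = i \sqrt{775857} + \left(399 + 2 \left(-690 - 945\right)^{2}\right) = i \sqrt{775857} + \left(399 + 2 \left(-1635\right)^{2}\right) = i \sqrt{775857} + \left(399 + 2 \cdot 2673225\right) = i \sqrt{775857} + \left(399 + 5346450\right) = i \sqrt{775857} + 5346849 = 5346849 + i \sqrt{775857}$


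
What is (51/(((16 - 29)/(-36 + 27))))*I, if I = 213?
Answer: 97767/13 ≈ 7520.5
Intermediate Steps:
(51/(((16 - 29)/(-36 + 27))))*I = (51/(((16 - 29)/(-36 + 27))))*213 = (51/((-13/(-9))))*213 = (51/((-13*(-⅑))))*213 = (51/(13/9))*213 = (51*(9/13))*213 = (459/13)*213 = 97767/13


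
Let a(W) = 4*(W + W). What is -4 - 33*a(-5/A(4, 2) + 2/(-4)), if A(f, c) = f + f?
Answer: 293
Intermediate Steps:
A(f, c) = 2*f
a(W) = 8*W (a(W) = 4*(2*W) = 8*W)
-4 - 33*a(-5/A(4, 2) + 2/(-4)) = -4 - 264*(-5/(2*4) + 2/(-4)) = -4 - 264*(-5/8 + 2*(-¼)) = -4 - 264*(-5*⅛ - ½) = -4 - 264*(-5/8 - ½) = -4 - 264*(-9)/8 = -4 - 33*(-9) = -4 + 297 = 293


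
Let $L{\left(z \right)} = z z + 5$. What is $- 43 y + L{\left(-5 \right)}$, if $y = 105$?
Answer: $-4485$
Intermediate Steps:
$L{\left(z \right)} = 5 + z^{2}$ ($L{\left(z \right)} = z^{2} + 5 = 5 + z^{2}$)
$- 43 y + L{\left(-5 \right)} = \left(-43\right) 105 + \left(5 + \left(-5\right)^{2}\right) = -4515 + \left(5 + 25\right) = -4515 + 30 = -4485$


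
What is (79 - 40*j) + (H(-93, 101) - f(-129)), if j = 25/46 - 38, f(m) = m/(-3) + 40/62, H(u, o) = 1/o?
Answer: 110440981/72013 ≈ 1533.6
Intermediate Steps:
f(m) = 20/31 - m/3 (f(m) = m*(-⅓) + 40*(1/62) = -m/3 + 20/31 = 20/31 - m/3)
j = -1723/46 (j = 25*(1/46) - 38 = 25/46 - 38 = -1723/46 ≈ -37.457)
(79 - 40*j) + (H(-93, 101) - f(-129)) = (79 - 40*(-1723/46)) + (1/101 - (20/31 - ⅓*(-129))) = (79 + 34460/23) + (1/101 - (20/31 + 43)) = 36277/23 + (1/101 - 1*1353/31) = 36277/23 + (1/101 - 1353/31) = 36277/23 - 136622/3131 = 110440981/72013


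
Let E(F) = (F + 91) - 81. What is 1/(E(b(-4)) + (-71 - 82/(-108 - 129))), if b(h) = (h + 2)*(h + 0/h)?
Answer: -237/12479 ≈ -0.018992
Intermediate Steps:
b(h) = h*(2 + h) (b(h) = (2 + h)*(h + 0) = (2 + h)*h = h*(2 + h))
E(F) = 10 + F (E(F) = (91 + F) - 81 = 10 + F)
1/(E(b(-4)) + (-71 - 82/(-108 - 129))) = 1/((10 - 4*(2 - 4)) + (-71 - 82/(-108 - 129))) = 1/((10 - 4*(-2)) + (-71 - 82/(-237))) = 1/((10 + 8) + (-71 - 82*(-1/237))) = 1/(18 + (-71 + 82/237)) = 1/(18 - 16745/237) = 1/(-12479/237) = -237/12479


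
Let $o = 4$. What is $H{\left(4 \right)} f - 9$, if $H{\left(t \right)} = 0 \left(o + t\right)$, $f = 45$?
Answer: $-9$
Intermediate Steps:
$H{\left(t \right)} = 0$ ($H{\left(t \right)} = 0 \left(4 + t\right) = 0$)
$H{\left(4 \right)} f - 9 = 0 \cdot 45 - 9 = 0 - 9 = -9$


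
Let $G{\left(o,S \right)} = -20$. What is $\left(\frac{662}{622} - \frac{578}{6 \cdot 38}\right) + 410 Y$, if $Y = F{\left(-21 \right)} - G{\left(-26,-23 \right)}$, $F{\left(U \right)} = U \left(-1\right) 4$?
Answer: $\frac{1511706415}{35454} \approx 42639.0$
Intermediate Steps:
$F{\left(U \right)} = - 4 U$ ($F{\left(U \right)} = - U 4 = - 4 U$)
$Y = 104$ ($Y = \left(-4\right) \left(-21\right) - -20 = 84 + 20 = 104$)
$\left(\frac{662}{622} - \frac{578}{6 \cdot 38}\right) + 410 Y = \left(\frac{662}{622} - \frac{578}{6 \cdot 38}\right) + 410 \cdot 104 = \left(662 \cdot \frac{1}{622} - \frac{578}{228}\right) + 42640 = \left(\frac{331}{311} - \frac{289}{114}\right) + 42640 = - \frac{52145}{35454} + 42640 = \frac{1511706415}{35454}$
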